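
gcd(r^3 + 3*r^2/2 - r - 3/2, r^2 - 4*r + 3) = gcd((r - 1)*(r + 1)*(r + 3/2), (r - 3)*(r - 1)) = r - 1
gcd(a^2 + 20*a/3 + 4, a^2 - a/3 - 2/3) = a + 2/3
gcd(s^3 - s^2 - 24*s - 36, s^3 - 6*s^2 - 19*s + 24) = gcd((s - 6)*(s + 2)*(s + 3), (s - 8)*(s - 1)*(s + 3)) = s + 3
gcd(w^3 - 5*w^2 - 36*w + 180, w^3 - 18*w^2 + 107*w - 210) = w^2 - 11*w + 30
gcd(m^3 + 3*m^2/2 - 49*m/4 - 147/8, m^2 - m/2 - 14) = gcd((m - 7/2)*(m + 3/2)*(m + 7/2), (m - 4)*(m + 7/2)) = m + 7/2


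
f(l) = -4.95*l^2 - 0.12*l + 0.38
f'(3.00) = -29.82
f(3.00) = -44.53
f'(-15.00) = 148.38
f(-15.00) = -1111.57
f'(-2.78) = 27.40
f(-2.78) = -37.54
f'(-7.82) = 77.30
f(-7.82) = -301.39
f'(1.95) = -19.42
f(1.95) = -18.68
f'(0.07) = -0.81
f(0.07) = 0.35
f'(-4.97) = 49.08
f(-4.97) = -121.29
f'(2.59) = -25.76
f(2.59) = -33.14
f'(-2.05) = 20.18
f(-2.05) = -20.18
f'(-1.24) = 12.16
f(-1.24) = -7.08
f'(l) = -9.9*l - 0.12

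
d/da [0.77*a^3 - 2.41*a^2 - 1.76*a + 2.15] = 2.31*a^2 - 4.82*a - 1.76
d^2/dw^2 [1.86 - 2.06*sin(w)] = 2.06*sin(w)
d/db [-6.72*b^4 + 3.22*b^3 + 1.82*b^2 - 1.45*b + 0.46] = -26.88*b^3 + 9.66*b^2 + 3.64*b - 1.45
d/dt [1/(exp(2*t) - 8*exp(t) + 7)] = 2*(4 - exp(t))*exp(t)/(exp(2*t) - 8*exp(t) + 7)^2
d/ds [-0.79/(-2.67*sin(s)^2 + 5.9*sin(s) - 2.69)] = (4.661 - 4.2186*sin(s))*cos(s)/(2.67*sin(s)^2 - 5.9*sin(s) + 2.69)^2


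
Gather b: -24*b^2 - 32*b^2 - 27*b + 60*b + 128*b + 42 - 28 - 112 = -56*b^2 + 161*b - 98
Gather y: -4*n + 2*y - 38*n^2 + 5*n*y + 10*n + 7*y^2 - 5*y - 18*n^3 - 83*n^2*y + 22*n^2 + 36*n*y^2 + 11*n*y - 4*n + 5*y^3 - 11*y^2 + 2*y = -18*n^3 - 16*n^2 + 2*n + 5*y^3 + y^2*(36*n - 4) + y*(-83*n^2 + 16*n - 1)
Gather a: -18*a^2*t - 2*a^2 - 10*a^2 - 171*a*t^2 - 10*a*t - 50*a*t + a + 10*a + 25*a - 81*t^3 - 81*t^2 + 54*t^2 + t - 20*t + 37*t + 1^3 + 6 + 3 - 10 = a^2*(-18*t - 12) + a*(-171*t^2 - 60*t + 36) - 81*t^3 - 27*t^2 + 18*t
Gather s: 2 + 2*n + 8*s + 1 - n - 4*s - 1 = n + 4*s + 2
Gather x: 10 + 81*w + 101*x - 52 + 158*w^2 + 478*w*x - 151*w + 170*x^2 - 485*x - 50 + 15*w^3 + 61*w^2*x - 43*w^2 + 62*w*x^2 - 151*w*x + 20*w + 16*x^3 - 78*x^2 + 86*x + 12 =15*w^3 + 115*w^2 - 50*w + 16*x^3 + x^2*(62*w + 92) + x*(61*w^2 + 327*w - 298) - 80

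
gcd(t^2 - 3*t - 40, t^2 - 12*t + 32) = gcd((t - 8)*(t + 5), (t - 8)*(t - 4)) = t - 8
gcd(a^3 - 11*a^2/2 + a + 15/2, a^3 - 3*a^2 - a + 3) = a + 1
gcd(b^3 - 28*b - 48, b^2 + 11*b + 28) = b + 4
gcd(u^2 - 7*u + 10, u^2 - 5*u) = u - 5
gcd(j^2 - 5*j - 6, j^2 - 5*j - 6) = j^2 - 5*j - 6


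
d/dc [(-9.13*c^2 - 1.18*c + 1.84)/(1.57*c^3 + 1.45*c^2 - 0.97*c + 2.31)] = (14.3341*c^4 + 3.7052*c^3 + 1.9007*c^2 - 47.5166*c - 0.941)/(2.4649*c^6 + 4.553*c^5 - 0.9433*c^4 + 4.4404*c^3 + 7.6399*c^2 - 4.4814*c + 5.3361)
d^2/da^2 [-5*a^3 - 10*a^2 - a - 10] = -30*a - 20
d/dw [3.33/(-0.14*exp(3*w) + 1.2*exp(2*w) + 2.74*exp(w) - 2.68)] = (1.3986*exp(2*w) - 7.992*exp(w) - 9.1242)*exp(w)/(0.14*exp(3*w) - 1.2*exp(2*w) - 2.74*exp(w) + 2.68)^2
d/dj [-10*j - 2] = -10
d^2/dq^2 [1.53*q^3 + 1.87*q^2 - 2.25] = 9.18*q + 3.74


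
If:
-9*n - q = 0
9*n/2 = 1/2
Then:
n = 1/9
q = -1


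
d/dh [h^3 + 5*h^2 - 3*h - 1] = 3*h^2 + 10*h - 3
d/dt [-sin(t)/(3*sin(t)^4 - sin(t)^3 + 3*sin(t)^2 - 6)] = (9*sin(t)^4 - 2*sin(t)^3 + 3*sin(t)^2 + 6)*cos(t)/(3*sin(t)^4 - sin(t)^3 + 3*sin(t)^2 - 6)^2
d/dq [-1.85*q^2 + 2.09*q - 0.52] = 2.09 - 3.7*q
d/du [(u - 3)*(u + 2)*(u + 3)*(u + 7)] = 4*u^3 + 27*u^2 + 10*u - 81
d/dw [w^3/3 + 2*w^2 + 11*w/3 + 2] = w^2 + 4*w + 11/3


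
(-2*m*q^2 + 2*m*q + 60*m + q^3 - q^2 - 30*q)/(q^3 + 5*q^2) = -2*m/q + 12*m/q^2 + 1 - 6/q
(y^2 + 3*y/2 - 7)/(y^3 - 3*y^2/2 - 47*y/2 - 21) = (y - 2)/(y^2 - 5*y - 6)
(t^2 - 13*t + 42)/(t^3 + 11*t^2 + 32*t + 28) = (t^2 - 13*t + 42)/(t^3 + 11*t^2 + 32*t + 28)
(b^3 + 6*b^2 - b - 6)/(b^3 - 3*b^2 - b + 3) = (b + 6)/(b - 3)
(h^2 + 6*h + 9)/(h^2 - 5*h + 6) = (h^2 + 6*h + 9)/(h^2 - 5*h + 6)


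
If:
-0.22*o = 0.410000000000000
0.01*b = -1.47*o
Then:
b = 273.95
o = -1.86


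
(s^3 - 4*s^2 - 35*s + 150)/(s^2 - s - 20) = (s^2 + s - 30)/(s + 4)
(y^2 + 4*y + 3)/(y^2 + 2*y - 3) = (y + 1)/(y - 1)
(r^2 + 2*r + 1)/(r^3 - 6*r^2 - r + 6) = (r + 1)/(r^2 - 7*r + 6)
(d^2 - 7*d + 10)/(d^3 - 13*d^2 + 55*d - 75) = (d - 2)/(d^2 - 8*d + 15)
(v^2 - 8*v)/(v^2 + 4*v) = (v - 8)/(v + 4)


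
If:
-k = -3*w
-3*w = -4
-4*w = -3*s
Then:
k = 4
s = 16/9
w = 4/3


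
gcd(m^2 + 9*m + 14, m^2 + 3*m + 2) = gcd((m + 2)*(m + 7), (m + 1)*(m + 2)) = m + 2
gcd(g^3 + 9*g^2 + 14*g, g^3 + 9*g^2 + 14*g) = g^3 + 9*g^2 + 14*g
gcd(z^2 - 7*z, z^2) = z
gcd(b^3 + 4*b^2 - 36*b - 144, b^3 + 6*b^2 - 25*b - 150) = b + 6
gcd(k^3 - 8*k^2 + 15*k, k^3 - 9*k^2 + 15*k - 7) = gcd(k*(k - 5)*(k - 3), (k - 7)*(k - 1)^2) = 1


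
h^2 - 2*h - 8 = (h - 4)*(h + 2)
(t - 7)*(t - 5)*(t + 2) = t^3 - 10*t^2 + 11*t + 70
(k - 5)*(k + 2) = k^2 - 3*k - 10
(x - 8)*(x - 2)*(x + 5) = x^3 - 5*x^2 - 34*x + 80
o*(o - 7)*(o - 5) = o^3 - 12*o^2 + 35*o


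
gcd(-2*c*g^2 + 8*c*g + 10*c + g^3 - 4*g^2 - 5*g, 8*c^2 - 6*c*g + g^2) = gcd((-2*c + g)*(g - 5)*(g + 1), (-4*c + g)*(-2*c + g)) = 2*c - g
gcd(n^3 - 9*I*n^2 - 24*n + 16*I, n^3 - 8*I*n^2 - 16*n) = n^2 - 8*I*n - 16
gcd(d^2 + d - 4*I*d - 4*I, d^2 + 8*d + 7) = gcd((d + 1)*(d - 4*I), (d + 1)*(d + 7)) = d + 1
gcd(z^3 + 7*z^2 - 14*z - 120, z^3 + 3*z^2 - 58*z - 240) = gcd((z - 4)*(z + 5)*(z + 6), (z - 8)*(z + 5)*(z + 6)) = z^2 + 11*z + 30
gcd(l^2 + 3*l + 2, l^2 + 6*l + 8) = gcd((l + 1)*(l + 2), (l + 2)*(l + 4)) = l + 2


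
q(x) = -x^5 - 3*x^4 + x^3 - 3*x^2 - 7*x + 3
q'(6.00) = -9007.00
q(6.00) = -11595.00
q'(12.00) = -124063.00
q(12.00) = -309825.00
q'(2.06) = -201.57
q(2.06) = -106.53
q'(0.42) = -10.04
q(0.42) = -0.50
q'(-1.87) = 32.04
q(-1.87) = -14.76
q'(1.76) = -121.66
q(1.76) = -58.83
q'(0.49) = -10.92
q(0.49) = -1.23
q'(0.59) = -12.57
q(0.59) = -2.40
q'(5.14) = -5078.12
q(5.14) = -5658.12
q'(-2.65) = 6.71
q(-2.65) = -35.39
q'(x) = -5*x^4 - 12*x^3 + 3*x^2 - 6*x - 7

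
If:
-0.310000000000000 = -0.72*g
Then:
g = 0.43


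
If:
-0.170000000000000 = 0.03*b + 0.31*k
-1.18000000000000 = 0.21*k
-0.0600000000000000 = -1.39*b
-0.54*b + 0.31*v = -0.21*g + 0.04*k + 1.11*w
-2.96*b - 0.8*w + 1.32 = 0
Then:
No Solution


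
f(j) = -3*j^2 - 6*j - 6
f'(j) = -6*j - 6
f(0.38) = -8.71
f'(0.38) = -8.28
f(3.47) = -62.94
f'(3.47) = -26.82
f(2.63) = -42.53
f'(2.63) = -21.78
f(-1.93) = -5.59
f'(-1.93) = 5.58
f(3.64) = -67.59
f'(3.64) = -27.84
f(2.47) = -39.12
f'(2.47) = -20.82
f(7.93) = -242.23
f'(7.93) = -53.58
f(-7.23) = -119.44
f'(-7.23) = 37.38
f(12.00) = -510.00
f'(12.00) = -78.00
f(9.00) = -303.00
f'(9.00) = -60.00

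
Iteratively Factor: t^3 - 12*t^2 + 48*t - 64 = (t - 4)*(t^2 - 8*t + 16) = (t - 4)^2*(t - 4)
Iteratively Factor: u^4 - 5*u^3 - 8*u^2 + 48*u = (u)*(u^3 - 5*u^2 - 8*u + 48) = u*(u - 4)*(u^2 - u - 12) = u*(u - 4)*(u + 3)*(u - 4)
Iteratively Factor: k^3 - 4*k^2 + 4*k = (k - 2)*(k^2 - 2*k) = (k - 2)^2*(k)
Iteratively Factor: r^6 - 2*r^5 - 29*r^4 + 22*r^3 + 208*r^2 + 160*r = (r + 2)*(r^5 - 4*r^4 - 21*r^3 + 64*r^2 + 80*r) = (r + 1)*(r + 2)*(r^4 - 5*r^3 - 16*r^2 + 80*r) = r*(r + 1)*(r + 2)*(r^3 - 5*r^2 - 16*r + 80) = r*(r - 4)*(r + 1)*(r + 2)*(r^2 - r - 20) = r*(r - 4)*(r + 1)*(r + 2)*(r + 4)*(r - 5)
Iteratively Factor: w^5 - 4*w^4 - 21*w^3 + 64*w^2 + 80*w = (w - 5)*(w^4 + w^3 - 16*w^2 - 16*w) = w*(w - 5)*(w^3 + w^2 - 16*w - 16) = w*(w - 5)*(w + 4)*(w^2 - 3*w - 4) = w*(w - 5)*(w - 4)*(w + 4)*(w + 1)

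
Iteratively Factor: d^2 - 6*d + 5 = (d - 5)*(d - 1)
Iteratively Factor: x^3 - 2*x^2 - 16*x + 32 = (x - 2)*(x^2 - 16) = (x - 4)*(x - 2)*(x + 4)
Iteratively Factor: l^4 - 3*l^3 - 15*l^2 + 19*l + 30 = (l - 2)*(l^3 - l^2 - 17*l - 15) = (l - 2)*(l + 1)*(l^2 - 2*l - 15) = (l - 5)*(l - 2)*(l + 1)*(l + 3)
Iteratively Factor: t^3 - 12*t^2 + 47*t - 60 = (t - 3)*(t^2 - 9*t + 20) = (t - 5)*(t - 3)*(t - 4)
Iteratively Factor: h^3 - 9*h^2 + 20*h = (h - 5)*(h^2 - 4*h) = (h - 5)*(h - 4)*(h)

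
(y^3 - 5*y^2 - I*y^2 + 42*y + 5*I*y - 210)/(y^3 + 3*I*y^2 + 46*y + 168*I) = (y - 5)/(y + 4*I)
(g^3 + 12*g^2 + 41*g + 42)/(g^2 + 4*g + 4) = (g^2 + 10*g + 21)/(g + 2)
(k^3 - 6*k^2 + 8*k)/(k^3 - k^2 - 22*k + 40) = k/(k + 5)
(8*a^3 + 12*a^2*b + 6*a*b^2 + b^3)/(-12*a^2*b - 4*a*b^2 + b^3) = (-4*a^2 - 4*a*b - b^2)/(b*(6*a - b))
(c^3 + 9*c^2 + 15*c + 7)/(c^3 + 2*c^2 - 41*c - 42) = (c + 1)/(c - 6)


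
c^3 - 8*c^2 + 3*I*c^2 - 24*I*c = c*(c - 8)*(c + 3*I)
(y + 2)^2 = y^2 + 4*y + 4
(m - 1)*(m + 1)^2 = m^3 + m^2 - m - 1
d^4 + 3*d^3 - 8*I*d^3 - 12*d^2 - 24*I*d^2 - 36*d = d*(d + 3)*(d - 6*I)*(d - 2*I)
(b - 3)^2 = b^2 - 6*b + 9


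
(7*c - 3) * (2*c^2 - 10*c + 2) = 14*c^3 - 76*c^2 + 44*c - 6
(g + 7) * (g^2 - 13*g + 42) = g^3 - 6*g^2 - 49*g + 294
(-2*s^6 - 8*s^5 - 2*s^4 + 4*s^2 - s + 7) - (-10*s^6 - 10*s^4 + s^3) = 8*s^6 - 8*s^5 + 8*s^4 - s^3 + 4*s^2 - s + 7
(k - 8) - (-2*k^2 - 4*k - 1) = 2*k^2 + 5*k - 7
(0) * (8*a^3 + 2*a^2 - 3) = 0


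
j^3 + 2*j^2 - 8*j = j*(j - 2)*(j + 4)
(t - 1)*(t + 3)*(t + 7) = t^3 + 9*t^2 + 11*t - 21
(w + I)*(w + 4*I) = w^2 + 5*I*w - 4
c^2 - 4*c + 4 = (c - 2)^2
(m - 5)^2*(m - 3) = m^3 - 13*m^2 + 55*m - 75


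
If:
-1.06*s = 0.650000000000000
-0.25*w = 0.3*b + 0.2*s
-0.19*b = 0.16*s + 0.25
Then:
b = -0.80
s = -0.61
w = 1.45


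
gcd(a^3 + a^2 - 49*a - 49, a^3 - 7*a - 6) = a + 1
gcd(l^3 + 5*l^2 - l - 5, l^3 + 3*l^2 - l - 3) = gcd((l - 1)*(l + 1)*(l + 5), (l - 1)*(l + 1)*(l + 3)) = l^2 - 1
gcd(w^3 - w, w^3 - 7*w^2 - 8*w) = w^2 + w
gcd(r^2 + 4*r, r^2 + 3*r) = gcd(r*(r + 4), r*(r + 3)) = r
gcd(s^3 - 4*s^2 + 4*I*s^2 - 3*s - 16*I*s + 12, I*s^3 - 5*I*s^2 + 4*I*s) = s - 4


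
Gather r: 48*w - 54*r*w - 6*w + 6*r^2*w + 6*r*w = 6*r^2*w - 48*r*w + 42*w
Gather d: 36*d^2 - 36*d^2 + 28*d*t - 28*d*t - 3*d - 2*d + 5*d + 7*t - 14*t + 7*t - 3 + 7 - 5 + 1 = 0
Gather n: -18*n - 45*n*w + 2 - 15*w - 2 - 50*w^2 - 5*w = n*(-45*w - 18) - 50*w^2 - 20*w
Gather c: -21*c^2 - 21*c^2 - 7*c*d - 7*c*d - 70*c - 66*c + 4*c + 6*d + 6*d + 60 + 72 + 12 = -42*c^2 + c*(-14*d - 132) + 12*d + 144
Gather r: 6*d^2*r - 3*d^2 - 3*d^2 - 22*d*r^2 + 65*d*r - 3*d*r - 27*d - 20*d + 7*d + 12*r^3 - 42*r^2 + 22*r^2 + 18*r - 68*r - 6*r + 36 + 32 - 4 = -6*d^2 - 40*d + 12*r^3 + r^2*(-22*d - 20) + r*(6*d^2 + 62*d - 56) + 64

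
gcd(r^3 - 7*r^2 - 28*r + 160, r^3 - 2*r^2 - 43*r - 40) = r^2 - 3*r - 40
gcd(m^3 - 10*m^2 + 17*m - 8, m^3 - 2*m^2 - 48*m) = m - 8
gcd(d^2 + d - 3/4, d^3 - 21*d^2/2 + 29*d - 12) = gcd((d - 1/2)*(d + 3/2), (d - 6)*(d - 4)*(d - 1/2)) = d - 1/2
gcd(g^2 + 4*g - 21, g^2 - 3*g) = g - 3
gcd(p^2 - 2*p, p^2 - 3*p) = p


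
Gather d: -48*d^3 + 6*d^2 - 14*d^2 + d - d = -48*d^3 - 8*d^2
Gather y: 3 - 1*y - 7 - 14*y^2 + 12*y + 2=-14*y^2 + 11*y - 2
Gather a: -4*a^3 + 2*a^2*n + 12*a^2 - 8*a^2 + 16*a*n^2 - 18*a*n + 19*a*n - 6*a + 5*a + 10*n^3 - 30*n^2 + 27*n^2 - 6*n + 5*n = -4*a^3 + a^2*(2*n + 4) + a*(16*n^2 + n - 1) + 10*n^3 - 3*n^2 - n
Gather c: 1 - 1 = 0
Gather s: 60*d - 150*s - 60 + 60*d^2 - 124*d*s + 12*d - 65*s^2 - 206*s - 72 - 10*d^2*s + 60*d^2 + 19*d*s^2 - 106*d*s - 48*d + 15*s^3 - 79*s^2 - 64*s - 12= 120*d^2 + 24*d + 15*s^3 + s^2*(19*d - 144) + s*(-10*d^2 - 230*d - 420) - 144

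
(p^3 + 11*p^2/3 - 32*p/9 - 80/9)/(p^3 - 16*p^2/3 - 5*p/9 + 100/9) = (p + 4)/(p - 5)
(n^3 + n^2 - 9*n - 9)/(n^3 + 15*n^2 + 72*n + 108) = (n^2 - 2*n - 3)/(n^2 + 12*n + 36)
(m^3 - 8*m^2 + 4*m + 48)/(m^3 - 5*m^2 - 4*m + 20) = (m^2 - 10*m + 24)/(m^2 - 7*m + 10)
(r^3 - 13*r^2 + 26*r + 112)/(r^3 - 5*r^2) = (r^3 - 13*r^2 + 26*r + 112)/(r^2*(r - 5))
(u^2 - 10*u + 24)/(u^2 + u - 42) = (u - 4)/(u + 7)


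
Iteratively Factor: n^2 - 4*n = (n - 4)*(n)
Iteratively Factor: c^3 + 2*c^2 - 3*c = (c + 3)*(c^2 - c) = (c - 1)*(c + 3)*(c)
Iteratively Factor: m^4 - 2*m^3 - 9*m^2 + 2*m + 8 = (m - 4)*(m^3 + 2*m^2 - m - 2) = (m - 4)*(m - 1)*(m^2 + 3*m + 2) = (m - 4)*(m - 1)*(m + 2)*(m + 1)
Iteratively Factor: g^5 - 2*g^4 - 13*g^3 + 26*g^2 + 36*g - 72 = (g - 3)*(g^4 + g^3 - 10*g^2 - 4*g + 24) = (g - 3)*(g + 3)*(g^3 - 2*g^2 - 4*g + 8) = (g - 3)*(g - 2)*(g + 3)*(g^2 - 4) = (g - 3)*(g - 2)^2*(g + 3)*(g + 2)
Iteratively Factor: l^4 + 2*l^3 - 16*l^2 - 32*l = (l + 2)*(l^3 - 16*l) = (l + 2)*(l + 4)*(l^2 - 4*l) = l*(l + 2)*(l + 4)*(l - 4)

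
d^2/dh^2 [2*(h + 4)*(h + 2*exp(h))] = 4*h*exp(h) + 24*exp(h) + 4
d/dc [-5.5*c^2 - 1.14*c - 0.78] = -11.0*c - 1.14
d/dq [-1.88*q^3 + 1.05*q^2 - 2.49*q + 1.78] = -5.64*q^2 + 2.1*q - 2.49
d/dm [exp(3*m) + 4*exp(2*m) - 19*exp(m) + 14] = (3*exp(2*m) + 8*exp(m) - 19)*exp(m)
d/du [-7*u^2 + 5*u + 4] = 5 - 14*u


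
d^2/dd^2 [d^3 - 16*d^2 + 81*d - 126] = 6*d - 32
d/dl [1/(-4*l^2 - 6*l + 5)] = 2*(4*l + 3)/(4*l^2 + 6*l - 5)^2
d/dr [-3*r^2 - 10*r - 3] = -6*r - 10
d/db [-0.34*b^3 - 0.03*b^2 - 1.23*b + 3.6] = -1.02*b^2 - 0.06*b - 1.23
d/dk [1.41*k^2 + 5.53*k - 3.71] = 2.82*k + 5.53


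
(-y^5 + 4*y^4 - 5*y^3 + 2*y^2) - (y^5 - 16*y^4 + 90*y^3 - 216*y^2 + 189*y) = -2*y^5 + 20*y^4 - 95*y^3 + 218*y^2 - 189*y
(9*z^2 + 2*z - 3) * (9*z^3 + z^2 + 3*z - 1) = 81*z^5 + 27*z^4 + 2*z^3 - 6*z^2 - 11*z + 3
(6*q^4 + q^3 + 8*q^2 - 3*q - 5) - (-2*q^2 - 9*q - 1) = 6*q^4 + q^3 + 10*q^2 + 6*q - 4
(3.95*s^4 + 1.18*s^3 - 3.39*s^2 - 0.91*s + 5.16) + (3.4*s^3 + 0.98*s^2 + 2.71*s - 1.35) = 3.95*s^4 + 4.58*s^3 - 2.41*s^2 + 1.8*s + 3.81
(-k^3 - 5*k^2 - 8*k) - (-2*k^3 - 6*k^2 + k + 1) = k^3 + k^2 - 9*k - 1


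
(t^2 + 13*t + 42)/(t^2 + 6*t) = (t + 7)/t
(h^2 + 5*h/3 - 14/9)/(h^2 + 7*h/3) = (h - 2/3)/h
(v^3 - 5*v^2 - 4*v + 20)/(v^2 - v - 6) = (v^2 - 7*v + 10)/(v - 3)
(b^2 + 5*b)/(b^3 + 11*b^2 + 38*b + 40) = b/(b^2 + 6*b + 8)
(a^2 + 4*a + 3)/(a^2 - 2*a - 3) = (a + 3)/(a - 3)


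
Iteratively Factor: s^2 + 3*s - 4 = (s + 4)*(s - 1)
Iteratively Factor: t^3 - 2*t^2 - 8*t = (t)*(t^2 - 2*t - 8) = t*(t - 4)*(t + 2)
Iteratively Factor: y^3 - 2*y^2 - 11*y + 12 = (y - 4)*(y^2 + 2*y - 3) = (y - 4)*(y + 3)*(y - 1)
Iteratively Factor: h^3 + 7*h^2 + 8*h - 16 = (h - 1)*(h^2 + 8*h + 16) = (h - 1)*(h + 4)*(h + 4)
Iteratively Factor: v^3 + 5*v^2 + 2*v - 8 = (v + 2)*(v^2 + 3*v - 4) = (v + 2)*(v + 4)*(v - 1)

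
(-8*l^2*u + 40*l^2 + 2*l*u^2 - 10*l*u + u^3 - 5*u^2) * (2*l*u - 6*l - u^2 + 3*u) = -16*l^3*u^2 + 128*l^3*u - 240*l^3 + 12*l^2*u^3 - 96*l^2*u^2 + 180*l^2*u - u^5 + 8*u^4 - 15*u^3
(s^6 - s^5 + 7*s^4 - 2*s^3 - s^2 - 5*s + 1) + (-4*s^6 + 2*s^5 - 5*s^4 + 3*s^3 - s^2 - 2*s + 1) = -3*s^6 + s^5 + 2*s^4 + s^3 - 2*s^2 - 7*s + 2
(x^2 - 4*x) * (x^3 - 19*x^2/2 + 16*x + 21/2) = x^5 - 27*x^4/2 + 54*x^3 - 107*x^2/2 - 42*x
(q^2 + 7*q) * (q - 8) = q^3 - q^2 - 56*q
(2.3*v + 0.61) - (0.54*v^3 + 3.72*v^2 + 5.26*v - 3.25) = -0.54*v^3 - 3.72*v^2 - 2.96*v + 3.86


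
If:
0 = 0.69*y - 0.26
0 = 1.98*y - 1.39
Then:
No Solution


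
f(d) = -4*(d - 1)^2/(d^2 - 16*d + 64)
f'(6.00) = -35.00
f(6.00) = -25.00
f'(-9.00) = 0.11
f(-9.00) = -1.38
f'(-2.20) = 0.17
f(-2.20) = -0.39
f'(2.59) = -0.56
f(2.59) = -0.35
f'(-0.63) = 0.14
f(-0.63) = -0.14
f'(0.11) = 0.10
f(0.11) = -0.05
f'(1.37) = -0.07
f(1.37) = -0.01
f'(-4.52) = 0.16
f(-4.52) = -0.78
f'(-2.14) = 0.17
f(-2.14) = -0.38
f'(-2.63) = 0.17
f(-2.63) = -0.47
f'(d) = -4*(16 - 2*d)*(d - 1)^2/(d^2 - 16*d + 64)^2 - 4*(2*d - 2)/(d^2 - 16*d + 64) = 56*(d - 1)/(d^3 - 24*d^2 + 192*d - 512)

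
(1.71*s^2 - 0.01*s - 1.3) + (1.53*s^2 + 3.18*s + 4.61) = 3.24*s^2 + 3.17*s + 3.31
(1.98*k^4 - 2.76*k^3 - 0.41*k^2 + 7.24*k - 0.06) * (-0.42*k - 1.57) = -0.8316*k^5 - 1.9494*k^4 + 4.5054*k^3 - 2.3971*k^2 - 11.3416*k + 0.0942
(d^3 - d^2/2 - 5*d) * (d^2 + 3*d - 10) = d^5 + 5*d^4/2 - 33*d^3/2 - 10*d^2 + 50*d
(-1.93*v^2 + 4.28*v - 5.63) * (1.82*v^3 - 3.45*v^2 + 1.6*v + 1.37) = -3.5126*v^5 + 14.4481*v^4 - 28.1006*v^3 + 23.6274*v^2 - 3.1444*v - 7.7131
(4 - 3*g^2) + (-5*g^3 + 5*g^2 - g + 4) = -5*g^3 + 2*g^2 - g + 8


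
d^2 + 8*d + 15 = (d + 3)*(d + 5)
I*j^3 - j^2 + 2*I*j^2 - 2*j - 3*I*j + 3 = (j + 3)*(j + I)*(I*j - I)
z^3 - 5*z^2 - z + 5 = (z - 5)*(z - 1)*(z + 1)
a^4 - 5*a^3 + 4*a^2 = a^2*(a - 4)*(a - 1)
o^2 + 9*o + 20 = (o + 4)*(o + 5)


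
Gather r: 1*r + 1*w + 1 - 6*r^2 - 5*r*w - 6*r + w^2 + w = -6*r^2 + r*(-5*w - 5) + w^2 + 2*w + 1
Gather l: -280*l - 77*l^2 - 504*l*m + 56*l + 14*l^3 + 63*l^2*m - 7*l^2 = 14*l^3 + l^2*(63*m - 84) + l*(-504*m - 224)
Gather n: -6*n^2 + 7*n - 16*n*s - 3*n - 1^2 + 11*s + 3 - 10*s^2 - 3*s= -6*n^2 + n*(4 - 16*s) - 10*s^2 + 8*s + 2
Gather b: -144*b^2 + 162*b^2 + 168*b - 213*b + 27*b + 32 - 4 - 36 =18*b^2 - 18*b - 8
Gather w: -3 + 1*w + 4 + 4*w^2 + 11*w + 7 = 4*w^2 + 12*w + 8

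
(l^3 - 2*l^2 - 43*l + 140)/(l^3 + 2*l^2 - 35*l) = (l - 4)/l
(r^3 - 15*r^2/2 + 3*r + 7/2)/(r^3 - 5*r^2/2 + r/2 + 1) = (r - 7)/(r - 2)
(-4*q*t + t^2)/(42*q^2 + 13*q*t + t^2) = t*(-4*q + t)/(42*q^2 + 13*q*t + t^2)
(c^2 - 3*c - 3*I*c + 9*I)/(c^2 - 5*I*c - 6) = (c - 3)/(c - 2*I)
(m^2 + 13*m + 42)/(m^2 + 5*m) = (m^2 + 13*m + 42)/(m*(m + 5))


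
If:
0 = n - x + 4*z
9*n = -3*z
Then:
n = -z/3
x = 11*z/3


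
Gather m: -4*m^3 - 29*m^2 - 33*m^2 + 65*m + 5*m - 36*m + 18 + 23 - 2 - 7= -4*m^3 - 62*m^2 + 34*m + 32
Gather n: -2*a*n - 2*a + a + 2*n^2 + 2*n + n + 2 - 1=-a + 2*n^2 + n*(3 - 2*a) + 1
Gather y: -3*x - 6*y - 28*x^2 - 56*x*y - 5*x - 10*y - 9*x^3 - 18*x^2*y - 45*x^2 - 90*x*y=-9*x^3 - 73*x^2 - 8*x + y*(-18*x^2 - 146*x - 16)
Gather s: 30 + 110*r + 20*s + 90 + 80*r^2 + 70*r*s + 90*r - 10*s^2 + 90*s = 80*r^2 + 200*r - 10*s^2 + s*(70*r + 110) + 120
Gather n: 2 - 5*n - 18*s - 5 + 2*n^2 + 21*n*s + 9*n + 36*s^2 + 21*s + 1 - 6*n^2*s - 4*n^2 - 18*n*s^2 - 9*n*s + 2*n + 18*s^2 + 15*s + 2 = n^2*(-6*s - 2) + n*(-18*s^2 + 12*s + 6) + 54*s^2 + 18*s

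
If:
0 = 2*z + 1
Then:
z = -1/2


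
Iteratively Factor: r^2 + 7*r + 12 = (r + 4)*(r + 3)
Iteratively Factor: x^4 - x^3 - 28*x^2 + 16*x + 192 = (x + 3)*(x^3 - 4*x^2 - 16*x + 64) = (x + 3)*(x + 4)*(x^2 - 8*x + 16) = (x - 4)*(x + 3)*(x + 4)*(x - 4)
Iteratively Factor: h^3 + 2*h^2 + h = (h)*(h^2 + 2*h + 1) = h*(h + 1)*(h + 1)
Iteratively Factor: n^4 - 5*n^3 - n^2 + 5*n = (n + 1)*(n^3 - 6*n^2 + 5*n) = (n - 1)*(n + 1)*(n^2 - 5*n) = n*(n - 1)*(n + 1)*(n - 5)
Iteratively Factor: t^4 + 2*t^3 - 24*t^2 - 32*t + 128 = (t + 4)*(t^3 - 2*t^2 - 16*t + 32) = (t + 4)^2*(t^2 - 6*t + 8) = (t - 2)*(t + 4)^2*(t - 4)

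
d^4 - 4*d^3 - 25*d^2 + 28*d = d*(d - 7)*(d - 1)*(d + 4)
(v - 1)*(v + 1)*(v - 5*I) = v^3 - 5*I*v^2 - v + 5*I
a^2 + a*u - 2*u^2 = (a - u)*(a + 2*u)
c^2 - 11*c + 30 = (c - 6)*(c - 5)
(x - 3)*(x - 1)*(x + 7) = x^3 + 3*x^2 - 25*x + 21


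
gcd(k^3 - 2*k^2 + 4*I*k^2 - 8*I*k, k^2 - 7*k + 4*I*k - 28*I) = k + 4*I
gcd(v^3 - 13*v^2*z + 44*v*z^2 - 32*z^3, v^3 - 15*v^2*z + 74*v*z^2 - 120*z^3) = -v + 4*z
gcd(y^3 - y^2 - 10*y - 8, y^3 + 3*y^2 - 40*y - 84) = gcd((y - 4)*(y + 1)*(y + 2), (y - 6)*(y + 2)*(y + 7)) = y + 2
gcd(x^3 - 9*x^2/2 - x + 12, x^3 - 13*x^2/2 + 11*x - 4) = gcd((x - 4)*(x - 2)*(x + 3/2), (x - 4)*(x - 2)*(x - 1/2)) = x^2 - 6*x + 8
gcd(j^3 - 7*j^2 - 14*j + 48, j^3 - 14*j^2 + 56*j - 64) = j^2 - 10*j + 16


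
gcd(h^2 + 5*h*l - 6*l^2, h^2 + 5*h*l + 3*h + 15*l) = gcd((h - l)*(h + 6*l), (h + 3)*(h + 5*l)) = 1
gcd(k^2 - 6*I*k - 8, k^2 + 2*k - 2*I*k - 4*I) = k - 2*I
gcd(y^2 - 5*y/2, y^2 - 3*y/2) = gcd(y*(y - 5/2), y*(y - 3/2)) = y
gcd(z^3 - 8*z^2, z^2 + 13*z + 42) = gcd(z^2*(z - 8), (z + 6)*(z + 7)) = 1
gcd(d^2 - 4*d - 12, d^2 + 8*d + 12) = d + 2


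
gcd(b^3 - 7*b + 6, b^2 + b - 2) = b - 1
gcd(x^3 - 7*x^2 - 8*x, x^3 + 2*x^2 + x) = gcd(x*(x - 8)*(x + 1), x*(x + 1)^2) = x^2 + x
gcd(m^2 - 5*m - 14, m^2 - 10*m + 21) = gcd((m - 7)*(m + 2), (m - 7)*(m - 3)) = m - 7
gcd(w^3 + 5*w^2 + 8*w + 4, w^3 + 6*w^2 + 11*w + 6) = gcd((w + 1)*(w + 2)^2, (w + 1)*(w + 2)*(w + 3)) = w^2 + 3*w + 2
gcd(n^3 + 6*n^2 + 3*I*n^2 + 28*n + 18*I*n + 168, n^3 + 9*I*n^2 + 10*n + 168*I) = n^2 + 3*I*n + 28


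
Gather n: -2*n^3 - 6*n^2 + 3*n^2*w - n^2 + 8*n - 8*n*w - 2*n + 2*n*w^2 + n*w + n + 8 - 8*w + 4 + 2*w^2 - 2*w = -2*n^3 + n^2*(3*w - 7) + n*(2*w^2 - 7*w + 7) + 2*w^2 - 10*w + 12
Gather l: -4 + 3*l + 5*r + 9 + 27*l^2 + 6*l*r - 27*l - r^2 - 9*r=27*l^2 + l*(6*r - 24) - r^2 - 4*r + 5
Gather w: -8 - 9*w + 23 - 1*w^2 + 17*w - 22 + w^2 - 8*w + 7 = 0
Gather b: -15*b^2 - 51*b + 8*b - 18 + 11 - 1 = -15*b^2 - 43*b - 8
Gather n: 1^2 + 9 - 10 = 0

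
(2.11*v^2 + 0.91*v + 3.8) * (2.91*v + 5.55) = 6.1401*v^3 + 14.3586*v^2 + 16.1085*v + 21.09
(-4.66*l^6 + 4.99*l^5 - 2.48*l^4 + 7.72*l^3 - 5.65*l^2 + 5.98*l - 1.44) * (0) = 0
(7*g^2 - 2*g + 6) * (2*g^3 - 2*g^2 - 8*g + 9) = 14*g^5 - 18*g^4 - 40*g^3 + 67*g^2 - 66*g + 54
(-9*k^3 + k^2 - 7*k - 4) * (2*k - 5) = -18*k^4 + 47*k^3 - 19*k^2 + 27*k + 20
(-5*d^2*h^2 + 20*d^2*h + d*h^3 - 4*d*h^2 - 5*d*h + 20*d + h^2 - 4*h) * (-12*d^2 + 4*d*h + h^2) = 60*d^4*h^2 - 240*d^4*h - 32*d^3*h^3 + 128*d^3*h^2 + 60*d^3*h - 240*d^3 - d^2*h^4 + 4*d^2*h^3 - 32*d^2*h^2 + 128*d^2*h + d*h^5 - 4*d*h^4 - d*h^3 + 4*d*h^2 + h^4 - 4*h^3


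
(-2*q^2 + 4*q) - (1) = -2*q^2 + 4*q - 1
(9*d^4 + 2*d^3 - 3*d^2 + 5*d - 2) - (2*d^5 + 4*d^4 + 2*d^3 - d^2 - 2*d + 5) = -2*d^5 + 5*d^4 - 2*d^2 + 7*d - 7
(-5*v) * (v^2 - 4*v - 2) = -5*v^3 + 20*v^2 + 10*v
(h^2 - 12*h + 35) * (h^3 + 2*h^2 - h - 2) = h^5 - 10*h^4 + 10*h^3 + 80*h^2 - 11*h - 70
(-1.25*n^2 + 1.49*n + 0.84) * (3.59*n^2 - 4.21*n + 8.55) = -4.4875*n^4 + 10.6116*n^3 - 13.9448*n^2 + 9.2031*n + 7.182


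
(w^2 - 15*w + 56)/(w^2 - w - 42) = (w - 8)/(w + 6)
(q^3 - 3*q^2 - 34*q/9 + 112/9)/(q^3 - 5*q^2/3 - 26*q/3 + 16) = (q^2 - q/3 - 14/3)/(q^2 + q - 6)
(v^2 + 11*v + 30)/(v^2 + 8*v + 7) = (v^2 + 11*v + 30)/(v^2 + 8*v + 7)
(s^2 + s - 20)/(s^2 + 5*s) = (s - 4)/s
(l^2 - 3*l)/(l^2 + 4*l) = (l - 3)/(l + 4)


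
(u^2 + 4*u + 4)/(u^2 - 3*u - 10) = (u + 2)/(u - 5)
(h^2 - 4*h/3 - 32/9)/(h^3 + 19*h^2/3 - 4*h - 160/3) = (h + 4/3)/(h^2 + 9*h + 20)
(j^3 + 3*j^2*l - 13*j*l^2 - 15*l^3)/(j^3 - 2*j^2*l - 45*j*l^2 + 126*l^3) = (j^2 + 6*j*l + 5*l^2)/(j^2 + j*l - 42*l^2)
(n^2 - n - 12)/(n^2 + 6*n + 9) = (n - 4)/(n + 3)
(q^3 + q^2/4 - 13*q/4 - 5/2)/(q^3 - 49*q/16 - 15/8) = 4*(q + 1)/(4*q + 3)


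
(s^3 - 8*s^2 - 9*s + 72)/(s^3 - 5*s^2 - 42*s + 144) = (s + 3)/(s + 6)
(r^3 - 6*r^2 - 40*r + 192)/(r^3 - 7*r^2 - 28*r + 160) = (r + 6)/(r + 5)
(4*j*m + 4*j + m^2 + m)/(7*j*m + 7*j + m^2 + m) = (4*j + m)/(7*j + m)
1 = 1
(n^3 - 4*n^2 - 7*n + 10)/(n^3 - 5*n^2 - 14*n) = (n^2 - 6*n + 5)/(n*(n - 7))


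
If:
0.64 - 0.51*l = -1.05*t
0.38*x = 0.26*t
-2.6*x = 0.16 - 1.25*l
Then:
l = -2.39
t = -1.77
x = -1.21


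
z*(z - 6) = z^2 - 6*z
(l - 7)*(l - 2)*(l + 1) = l^3 - 8*l^2 + 5*l + 14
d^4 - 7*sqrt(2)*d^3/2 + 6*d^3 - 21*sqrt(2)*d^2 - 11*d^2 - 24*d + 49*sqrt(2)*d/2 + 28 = (d - 1)*(d + 7)*(d - 4*sqrt(2))*(d + sqrt(2)/2)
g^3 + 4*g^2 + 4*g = g*(g + 2)^2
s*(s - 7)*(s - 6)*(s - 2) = s^4 - 15*s^3 + 68*s^2 - 84*s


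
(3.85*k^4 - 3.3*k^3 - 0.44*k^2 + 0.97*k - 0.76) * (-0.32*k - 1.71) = -1.232*k^5 - 5.5275*k^4 + 5.7838*k^3 + 0.442*k^2 - 1.4155*k + 1.2996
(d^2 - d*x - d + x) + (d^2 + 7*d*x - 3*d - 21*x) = 2*d^2 + 6*d*x - 4*d - 20*x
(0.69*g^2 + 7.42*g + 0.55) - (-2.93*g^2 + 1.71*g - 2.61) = 3.62*g^2 + 5.71*g + 3.16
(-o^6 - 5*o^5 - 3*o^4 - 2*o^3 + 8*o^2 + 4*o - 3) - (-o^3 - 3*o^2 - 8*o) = -o^6 - 5*o^5 - 3*o^4 - o^3 + 11*o^2 + 12*o - 3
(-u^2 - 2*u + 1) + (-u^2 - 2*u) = -2*u^2 - 4*u + 1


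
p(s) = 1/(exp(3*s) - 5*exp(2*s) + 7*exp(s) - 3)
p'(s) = (-3*exp(3*s) + 10*exp(2*s) - 7*exp(s))/(exp(3*s) - 5*exp(2*s) + 7*exp(s) - 3)^2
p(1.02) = -1.40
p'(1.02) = -12.76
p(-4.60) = -0.34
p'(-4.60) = -0.01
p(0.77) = -0.88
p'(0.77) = 1.02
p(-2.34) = -0.42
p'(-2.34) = -0.10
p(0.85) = -0.84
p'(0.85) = -0.04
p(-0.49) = -2.79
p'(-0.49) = -9.55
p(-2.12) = -0.45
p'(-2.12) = -0.14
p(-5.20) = -0.34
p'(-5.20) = -0.00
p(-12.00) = -0.33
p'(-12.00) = 0.00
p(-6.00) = -0.34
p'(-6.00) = 0.00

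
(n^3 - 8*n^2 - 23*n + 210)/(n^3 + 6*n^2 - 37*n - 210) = (n - 7)/(n + 7)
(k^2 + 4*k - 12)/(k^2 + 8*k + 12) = (k - 2)/(k + 2)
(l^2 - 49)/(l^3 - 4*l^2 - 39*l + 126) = (l + 7)/(l^2 + 3*l - 18)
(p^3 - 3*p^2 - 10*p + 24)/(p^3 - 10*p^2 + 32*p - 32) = (p + 3)/(p - 4)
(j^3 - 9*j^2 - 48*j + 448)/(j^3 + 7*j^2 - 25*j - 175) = (j^2 - 16*j + 64)/(j^2 - 25)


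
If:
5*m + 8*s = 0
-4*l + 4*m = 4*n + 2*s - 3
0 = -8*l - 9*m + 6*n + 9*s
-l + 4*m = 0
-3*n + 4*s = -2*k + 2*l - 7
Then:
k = -9187/4016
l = 72/251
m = 18/251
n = 1119/2008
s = -45/1004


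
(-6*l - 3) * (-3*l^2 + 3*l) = 18*l^3 - 9*l^2 - 9*l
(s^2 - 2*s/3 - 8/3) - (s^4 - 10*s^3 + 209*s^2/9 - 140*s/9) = -s^4 + 10*s^3 - 200*s^2/9 + 134*s/9 - 8/3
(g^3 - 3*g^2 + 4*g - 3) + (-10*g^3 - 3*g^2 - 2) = -9*g^3 - 6*g^2 + 4*g - 5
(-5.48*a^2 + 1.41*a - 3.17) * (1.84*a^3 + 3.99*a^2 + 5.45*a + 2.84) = -10.0832*a^5 - 19.2708*a^4 - 30.0729*a^3 - 20.527*a^2 - 13.2721*a - 9.0028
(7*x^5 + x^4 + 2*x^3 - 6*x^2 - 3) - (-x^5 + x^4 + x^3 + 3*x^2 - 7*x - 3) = 8*x^5 + x^3 - 9*x^2 + 7*x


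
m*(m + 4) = m^2 + 4*m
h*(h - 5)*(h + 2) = h^3 - 3*h^2 - 10*h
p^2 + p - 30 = (p - 5)*(p + 6)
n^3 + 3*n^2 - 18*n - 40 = (n - 4)*(n + 2)*(n + 5)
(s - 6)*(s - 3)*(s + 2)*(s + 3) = s^4 - 4*s^3 - 21*s^2 + 36*s + 108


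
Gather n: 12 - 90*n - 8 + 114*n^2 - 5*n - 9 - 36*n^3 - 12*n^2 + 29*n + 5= -36*n^3 + 102*n^2 - 66*n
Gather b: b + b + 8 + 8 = 2*b + 16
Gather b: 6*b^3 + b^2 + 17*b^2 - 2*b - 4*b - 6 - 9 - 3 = 6*b^3 + 18*b^2 - 6*b - 18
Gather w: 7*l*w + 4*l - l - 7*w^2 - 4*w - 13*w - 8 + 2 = 3*l - 7*w^2 + w*(7*l - 17) - 6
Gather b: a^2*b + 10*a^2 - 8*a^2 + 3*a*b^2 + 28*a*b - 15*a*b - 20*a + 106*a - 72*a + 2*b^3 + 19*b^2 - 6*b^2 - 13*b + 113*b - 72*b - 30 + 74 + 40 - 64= 2*a^2 + 14*a + 2*b^3 + b^2*(3*a + 13) + b*(a^2 + 13*a + 28) + 20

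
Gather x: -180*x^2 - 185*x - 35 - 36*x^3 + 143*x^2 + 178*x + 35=-36*x^3 - 37*x^2 - 7*x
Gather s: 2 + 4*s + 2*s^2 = 2*s^2 + 4*s + 2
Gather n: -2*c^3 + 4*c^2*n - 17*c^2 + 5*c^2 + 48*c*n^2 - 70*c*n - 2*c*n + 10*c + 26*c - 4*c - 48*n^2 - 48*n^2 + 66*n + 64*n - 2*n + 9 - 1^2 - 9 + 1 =-2*c^3 - 12*c^2 + 32*c + n^2*(48*c - 96) + n*(4*c^2 - 72*c + 128)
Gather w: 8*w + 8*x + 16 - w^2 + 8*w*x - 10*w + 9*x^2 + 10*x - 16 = -w^2 + w*(8*x - 2) + 9*x^2 + 18*x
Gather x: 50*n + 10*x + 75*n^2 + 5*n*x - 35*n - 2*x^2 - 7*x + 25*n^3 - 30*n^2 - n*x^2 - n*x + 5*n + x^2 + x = 25*n^3 + 45*n^2 + 20*n + x^2*(-n - 1) + x*(4*n + 4)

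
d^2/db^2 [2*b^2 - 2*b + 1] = 4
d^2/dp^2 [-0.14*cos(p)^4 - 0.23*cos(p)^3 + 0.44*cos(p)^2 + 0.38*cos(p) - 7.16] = 2.24*cos(p)^4 + 2.07*cos(p)^3 - 3.44*cos(p)^2 - 1.76*cos(p) + 0.88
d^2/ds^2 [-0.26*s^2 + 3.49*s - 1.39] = -0.520000000000000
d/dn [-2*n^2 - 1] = -4*n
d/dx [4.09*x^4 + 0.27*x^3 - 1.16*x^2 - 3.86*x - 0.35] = 16.36*x^3 + 0.81*x^2 - 2.32*x - 3.86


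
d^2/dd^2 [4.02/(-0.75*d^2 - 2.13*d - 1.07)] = (4.5225*d^2 + 12.8439*d - 4.02*(1.5*d + 2.13)*(3.0*d + 4.26) + 6.4521)/(0.75*d^2 + 2.13*d + 1.07)^3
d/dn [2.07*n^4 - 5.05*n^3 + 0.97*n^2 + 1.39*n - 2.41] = 8.28*n^3 - 15.15*n^2 + 1.94*n + 1.39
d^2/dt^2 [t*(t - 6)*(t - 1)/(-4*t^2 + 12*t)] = 3/(t^3 - 9*t^2 + 27*t - 27)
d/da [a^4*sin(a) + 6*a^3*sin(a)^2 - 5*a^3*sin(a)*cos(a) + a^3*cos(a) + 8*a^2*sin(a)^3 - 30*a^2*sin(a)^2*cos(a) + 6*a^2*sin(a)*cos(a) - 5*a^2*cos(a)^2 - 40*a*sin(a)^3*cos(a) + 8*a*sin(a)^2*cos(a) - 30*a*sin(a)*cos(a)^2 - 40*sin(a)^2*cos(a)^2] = a^4*cos(a) + 3*a^3*sin(a) + 6*a^3*sin(2*a) - 5*a^3*cos(2*a) + 15*a^2*sin(a)/2 - 5*a^2*sin(2*a)/2 - 45*a^2*sin(3*a)/2 + 9*a^2*cos(a) - 3*a^2*cos(2*a) - 6*a^2*cos(3*a) + 9*a^2 + 10*a*sin(a) + 6*a*sin(2*a) + 2*a*sin(3*a) - 45*a*cos(a)/2 + 40*a*cos(2*a)^2 - 25*a*cos(2*a) - 15*a*cos(3*a)/2 - 25*a - 15*sin(a)/2 - 10*sin(2*a) - 15*sin(3*a)/2 - 15*sin(4*a) + 2*cos(a) - 2*cos(3*a)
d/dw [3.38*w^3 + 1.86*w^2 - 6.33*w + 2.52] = 10.14*w^2 + 3.72*w - 6.33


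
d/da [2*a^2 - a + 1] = 4*a - 1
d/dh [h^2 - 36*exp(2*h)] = 2*h - 72*exp(2*h)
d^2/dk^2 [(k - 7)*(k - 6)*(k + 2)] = 6*k - 22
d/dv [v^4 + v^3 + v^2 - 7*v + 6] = 4*v^3 + 3*v^2 + 2*v - 7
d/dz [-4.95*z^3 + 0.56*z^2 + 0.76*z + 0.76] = -14.85*z^2 + 1.12*z + 0.76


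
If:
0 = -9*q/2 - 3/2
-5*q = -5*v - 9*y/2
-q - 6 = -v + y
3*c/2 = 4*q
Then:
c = -8/9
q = -1/3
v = 143/57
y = -60/19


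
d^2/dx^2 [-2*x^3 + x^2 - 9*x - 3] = 2 - 12*x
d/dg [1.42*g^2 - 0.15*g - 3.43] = 2.84*g - 0.15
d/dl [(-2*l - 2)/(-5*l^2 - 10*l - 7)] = 2*(5*l^2 + 10*l - 10*(l + 1)^2 + 7)/(5*l^2 + 10*l + 7)^2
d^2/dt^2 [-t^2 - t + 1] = -2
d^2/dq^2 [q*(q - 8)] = 2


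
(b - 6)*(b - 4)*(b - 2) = b^3 - 12*b^2 + 44*b - 48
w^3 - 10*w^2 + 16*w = w*(w - 8)*(w - 2)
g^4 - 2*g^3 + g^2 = g^2*(g - 1)^2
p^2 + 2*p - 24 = (p - 4)*(p + 6)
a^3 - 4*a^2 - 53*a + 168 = (a - 8)*(a - 3)*(a + 7)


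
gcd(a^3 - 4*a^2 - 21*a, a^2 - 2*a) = a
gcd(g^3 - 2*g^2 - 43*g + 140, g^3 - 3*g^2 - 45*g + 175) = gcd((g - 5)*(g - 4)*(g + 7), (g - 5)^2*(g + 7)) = g^2 + 2*g - 35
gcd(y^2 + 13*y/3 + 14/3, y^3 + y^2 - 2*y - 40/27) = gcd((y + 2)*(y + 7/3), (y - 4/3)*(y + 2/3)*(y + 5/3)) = 1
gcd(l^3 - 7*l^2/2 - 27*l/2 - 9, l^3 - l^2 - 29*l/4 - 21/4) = l^2 + 5*l/2 + 3/2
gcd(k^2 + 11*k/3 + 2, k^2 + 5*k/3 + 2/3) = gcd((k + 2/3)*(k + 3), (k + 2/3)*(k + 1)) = k + 2/3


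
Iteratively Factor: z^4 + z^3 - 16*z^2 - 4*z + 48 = (z + 4)*(z^3 - 3*z^2 - 4*z + 12) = (z - 3)*(z + 4)*(z^2 - 4) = (z - 3)*(z - 2)*(z + 4)*(z + 2)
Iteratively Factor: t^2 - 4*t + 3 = (t - 1)*(t - 3)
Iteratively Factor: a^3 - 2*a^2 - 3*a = (a - 3)*(a^2 + a) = (a - 3)*(a + 1)*(a)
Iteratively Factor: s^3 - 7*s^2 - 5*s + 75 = (s + 3)*(s^2 - 10*s + 25) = (s - 5)*(s + 3)*(s - 5)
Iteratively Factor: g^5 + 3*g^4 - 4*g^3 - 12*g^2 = (g)*(g^4 + 3*g^3 - 4*g^2 - 12*g) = g*(g + 2)*(g^3 + g^2 - 6*g) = g*(g + 2)*(g + 3)*(g^2 - 2*g) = g^2*(g + 2)*(g + 3)*(g - 2)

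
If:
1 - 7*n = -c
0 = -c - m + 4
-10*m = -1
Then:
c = 39/10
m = 1/10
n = 7/10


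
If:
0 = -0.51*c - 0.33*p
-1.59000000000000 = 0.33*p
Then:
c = 3.12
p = -4.82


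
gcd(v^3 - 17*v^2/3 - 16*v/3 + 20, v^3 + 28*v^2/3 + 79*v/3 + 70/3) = v + 2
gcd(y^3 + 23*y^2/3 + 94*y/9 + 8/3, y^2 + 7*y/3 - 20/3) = 1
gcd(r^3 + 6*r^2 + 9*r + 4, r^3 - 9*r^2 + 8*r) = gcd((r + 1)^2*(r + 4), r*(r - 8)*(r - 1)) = 1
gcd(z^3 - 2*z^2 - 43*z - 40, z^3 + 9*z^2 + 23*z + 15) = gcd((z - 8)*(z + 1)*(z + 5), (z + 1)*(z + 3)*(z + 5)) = z^2 + 6*z + 5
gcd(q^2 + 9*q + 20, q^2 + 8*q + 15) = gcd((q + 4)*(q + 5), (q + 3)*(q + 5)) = q + 5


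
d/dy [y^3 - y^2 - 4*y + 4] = 3*y^2 - 2*y - 4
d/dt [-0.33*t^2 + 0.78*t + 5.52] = 0.78 - 0.66*t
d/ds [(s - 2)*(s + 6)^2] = (s + 6)*(3*s + 2)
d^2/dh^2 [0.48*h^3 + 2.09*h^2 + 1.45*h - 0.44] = 2.88*h + 4.18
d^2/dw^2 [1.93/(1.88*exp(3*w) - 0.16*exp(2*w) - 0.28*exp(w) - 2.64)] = ((-32.6556*exp(2*w) + 1.2352*exp(w) + 0.5404)*(-1.88*exp(3*w) + 0.16*exp(2*w) + 0.28*exp(w) + 2.64) - 1.93*(-11.28*exp(2*w) + 0.64*exp(w) + 0.56)*(-5.64*exp(2*w) + 0.32*exp(w) + 0.28)*exp(w))*exp(w)/(-1.88*exp(3*w) + 0.16*exp(2*w) + 0.28*exp(w) + 2.64)^3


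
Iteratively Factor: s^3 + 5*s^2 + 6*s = (s + 2)*(s^2 + 3*s) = (s + 2)*(s + 3)*(s)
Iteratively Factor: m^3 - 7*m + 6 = (m - 2)*(m^2 + 2*m - 3) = (m - 2)*(m + 3)*(m - 1)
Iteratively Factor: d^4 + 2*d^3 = (d)*(d^3 + 2*d^2) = d^2*(d^2 + 2*d) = d^2*(d + 2)*(d)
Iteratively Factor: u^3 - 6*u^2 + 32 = (u - 4)*(u^2 - 2*u - 8) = (u - 4)*(u + 2)*(u - 4)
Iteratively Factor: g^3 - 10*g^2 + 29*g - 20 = (g - 5)*(g^2 - 5*g + 4) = (g - 5)*(g - 4)*(g - 1)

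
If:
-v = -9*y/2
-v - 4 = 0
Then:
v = -4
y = -8/9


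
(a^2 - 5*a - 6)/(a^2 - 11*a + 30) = (a + 1)/(a - 5)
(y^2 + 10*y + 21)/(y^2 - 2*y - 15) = (y + 7)/(y - 5)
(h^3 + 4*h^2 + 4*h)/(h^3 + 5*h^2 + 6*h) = (h + 2)/(h + 3)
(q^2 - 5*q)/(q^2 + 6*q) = (q - 5)/(q + 6)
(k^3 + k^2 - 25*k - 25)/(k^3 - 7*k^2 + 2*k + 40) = (k^2 + 6*k + 5)/(k^2 - 2*k - 8)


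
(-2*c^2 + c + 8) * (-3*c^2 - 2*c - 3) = 6*c^4 + c^3 - 20*c^2 - 19*c - 24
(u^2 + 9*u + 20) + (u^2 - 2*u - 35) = 2*u^2 + 7*u - 15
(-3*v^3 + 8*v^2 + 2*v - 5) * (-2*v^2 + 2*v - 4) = 6*v^5 - 22*v^4 + 24*v^3 - 18*v^2 - 18*v + 20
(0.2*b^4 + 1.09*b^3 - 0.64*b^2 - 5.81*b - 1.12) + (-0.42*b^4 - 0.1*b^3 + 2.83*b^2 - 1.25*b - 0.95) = -0.22*b^4 + 0.99*b^3 + 2.19*b^2 - 7.06*b - 2.07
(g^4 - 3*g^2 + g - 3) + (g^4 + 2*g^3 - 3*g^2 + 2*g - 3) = 2*g^4 + 2*g^3 - 6*g^2 + 3*g - 6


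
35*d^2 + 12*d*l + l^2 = (5*d + l)*(7*d + l)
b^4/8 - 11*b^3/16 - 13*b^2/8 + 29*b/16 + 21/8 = (b/4 + 1/2)*(b/2 + 1/2)*(b - 7)*(b - 3/2)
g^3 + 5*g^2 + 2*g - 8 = (g - 1)*(g + 2)*(g + 4)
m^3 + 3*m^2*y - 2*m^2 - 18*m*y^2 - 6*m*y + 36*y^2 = (m - 2)*(m - 3*y)*(m + 6*y)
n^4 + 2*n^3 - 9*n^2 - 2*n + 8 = (n - 2)*(n - 1)*(n + 1)*(n + 4)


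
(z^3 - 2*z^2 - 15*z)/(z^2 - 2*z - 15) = z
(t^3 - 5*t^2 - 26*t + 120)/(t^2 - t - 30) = t - 4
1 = 1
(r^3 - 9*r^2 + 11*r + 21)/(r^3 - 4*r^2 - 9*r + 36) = (r^2 - 6*r - 7)/(r^2 - r - 12)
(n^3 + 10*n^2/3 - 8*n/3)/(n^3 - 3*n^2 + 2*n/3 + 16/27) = 9*n*(n + 4)/(9*n^2 - 21*n - 8)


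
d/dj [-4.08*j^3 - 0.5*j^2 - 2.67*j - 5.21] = -12.24*j^2 - 1.0*j - 2.67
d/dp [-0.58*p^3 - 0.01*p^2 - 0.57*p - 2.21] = -1.74*p^2 - 0.02*p - 0.57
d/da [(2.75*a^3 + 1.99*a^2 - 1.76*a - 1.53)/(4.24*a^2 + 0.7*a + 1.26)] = (11.66*a^4 + 3.85*a^3 + 19.2504*a^2 + 17.9892*a - 1.1466)/(17.9776*a^4 + 5.936*a^3 + 11.1748*a^2 + 1.764*a + 1.5876)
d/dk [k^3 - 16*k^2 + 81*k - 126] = 3*k^2 - 32*k + 81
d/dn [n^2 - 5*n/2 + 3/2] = 2*n - 5/2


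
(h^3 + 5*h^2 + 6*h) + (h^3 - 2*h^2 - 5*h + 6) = 2*h^3 + 3*h^2 + h + 6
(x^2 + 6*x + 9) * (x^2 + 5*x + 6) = x^4 + 11*x^3 + 45*x^2 + 81*x + 54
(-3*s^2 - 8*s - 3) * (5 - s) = 3*s^3 - 7*s^2 - 37*s - 15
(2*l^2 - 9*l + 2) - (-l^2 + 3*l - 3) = 3*l^2 - 12*l + 5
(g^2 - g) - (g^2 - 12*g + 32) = 11*g - 32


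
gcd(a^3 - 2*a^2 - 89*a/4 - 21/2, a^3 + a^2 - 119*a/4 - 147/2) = a^2 - 5*a/2 - 21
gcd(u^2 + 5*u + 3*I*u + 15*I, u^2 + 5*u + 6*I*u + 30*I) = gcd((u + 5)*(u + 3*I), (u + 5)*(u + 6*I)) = u + 5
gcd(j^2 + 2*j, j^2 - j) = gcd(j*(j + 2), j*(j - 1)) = j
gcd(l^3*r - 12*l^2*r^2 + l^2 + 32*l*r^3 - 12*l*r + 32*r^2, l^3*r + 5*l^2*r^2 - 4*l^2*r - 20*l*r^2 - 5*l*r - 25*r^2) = 1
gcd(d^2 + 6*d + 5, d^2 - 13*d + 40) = 1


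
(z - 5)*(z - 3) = z^2 - 8*z + 15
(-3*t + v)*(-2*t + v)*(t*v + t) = 6*t^3*v + 6*t^3 - 5*t^2*v^2 - 5*t^2*v + t*v^3 + t*v^2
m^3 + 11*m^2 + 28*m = m*(m + 4)*(m + 7)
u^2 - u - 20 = (u - 5)*(u + 4)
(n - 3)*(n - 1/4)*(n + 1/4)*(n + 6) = n^4 + 3*n^3 - 289*n^2/16 - 3*n/16 + 9/8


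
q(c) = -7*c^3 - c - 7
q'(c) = -21*c^2 - 1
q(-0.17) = -6.80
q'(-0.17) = -1.61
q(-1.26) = 8.26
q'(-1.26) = -34.34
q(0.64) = -9.48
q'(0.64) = -9.60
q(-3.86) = 399.45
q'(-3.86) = -313.89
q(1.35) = -25.57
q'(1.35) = -39.27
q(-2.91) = 168.41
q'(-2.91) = -178.83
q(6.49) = -1927.01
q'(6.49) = -885.52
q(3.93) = -435.82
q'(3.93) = -325.34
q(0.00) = -7.00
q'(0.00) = -1.00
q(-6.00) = 1511.00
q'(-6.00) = -757.00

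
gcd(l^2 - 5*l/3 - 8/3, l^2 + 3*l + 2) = l + 1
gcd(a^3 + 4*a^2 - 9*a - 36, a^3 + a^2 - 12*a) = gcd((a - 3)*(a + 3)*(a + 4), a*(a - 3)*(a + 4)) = a^2 + a - 12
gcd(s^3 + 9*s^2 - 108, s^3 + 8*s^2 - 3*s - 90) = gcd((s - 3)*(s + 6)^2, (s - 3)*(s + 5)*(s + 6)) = s^2 + 3*s - 18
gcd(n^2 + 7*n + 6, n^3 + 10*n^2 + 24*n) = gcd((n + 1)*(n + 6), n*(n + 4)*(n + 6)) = n + 6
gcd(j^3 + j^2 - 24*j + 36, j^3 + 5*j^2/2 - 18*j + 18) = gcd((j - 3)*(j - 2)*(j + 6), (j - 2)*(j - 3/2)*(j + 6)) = j^2 + 4*j - 12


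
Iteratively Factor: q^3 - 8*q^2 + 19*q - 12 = (q - 1)*(q^2 - 7*q + 12) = (q - 3)*(q - 1)*(q - 4)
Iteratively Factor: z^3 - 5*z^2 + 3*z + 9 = (z + 1)*(z^2 - 6*z + 9) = (z - 3)*(z + 1)*(z - 3)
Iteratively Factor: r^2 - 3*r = (r - 3)*(r)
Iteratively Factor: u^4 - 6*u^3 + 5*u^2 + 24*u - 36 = (u - 3)*(u^3 - 3*u^2 - 4*u + 12) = (u - 3)*(u - 2)*(u^2 - u - 6) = (u - 3)*(u - 2)*(u + 2)*(u - 3)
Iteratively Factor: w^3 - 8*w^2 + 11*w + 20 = (w - 4)*(w^2 - 4*w - 5) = (w - 4)*(w + 1)*(w - 5)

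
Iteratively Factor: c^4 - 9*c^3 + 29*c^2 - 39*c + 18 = (c - 3)*(c^3 - 6*c^2 + 11*c - 6) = (c - 3)^2*(c^2 - 3*c + 2) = (c - 3)^2*(c - 2)*(c - 1)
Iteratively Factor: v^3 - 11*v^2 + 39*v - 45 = (v - 3)*(v^2 - 8*v + 15) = (v - 3)^2*(v - 5)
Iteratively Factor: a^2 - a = (a - 1)*(a)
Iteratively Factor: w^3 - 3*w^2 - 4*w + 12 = (w - 3)*(w^2 - 4) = (w - 3)*(w - 2)*(w + 2)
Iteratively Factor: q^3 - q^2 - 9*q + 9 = (q - 3)*(q^2 + 2*q - 3) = (q - 3)*(q + 3)*(q - 1)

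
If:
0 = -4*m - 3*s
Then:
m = -3*s/4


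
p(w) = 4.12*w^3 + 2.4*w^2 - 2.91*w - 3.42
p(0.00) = -3.42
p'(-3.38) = 122.07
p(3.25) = 153.90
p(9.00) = 3168.27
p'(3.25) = 143.24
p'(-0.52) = -2.06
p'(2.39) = 79.16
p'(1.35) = 26.10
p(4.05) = 297.85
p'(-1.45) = 16.12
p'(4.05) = 219.26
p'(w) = 12.36*w^2 + 4.8*w - 2.91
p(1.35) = 7.16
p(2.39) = 59.58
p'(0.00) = -2.91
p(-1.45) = -6.71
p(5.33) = 673.10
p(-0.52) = -1.84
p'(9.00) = 1041.45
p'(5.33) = 373.81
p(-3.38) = -125.26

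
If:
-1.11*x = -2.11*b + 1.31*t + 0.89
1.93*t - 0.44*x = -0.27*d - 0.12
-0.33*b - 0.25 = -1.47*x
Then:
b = 4.45454545454545*x - 0.757575757575758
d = 13.1342260604347 - 43.6006374174313*x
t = 6.32755031228314*x - 1.89960675456859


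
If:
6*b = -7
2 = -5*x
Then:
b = -7/6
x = -2/5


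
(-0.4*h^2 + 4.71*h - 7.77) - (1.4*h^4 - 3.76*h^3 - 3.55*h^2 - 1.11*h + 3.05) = -1.4*h^4 + 3.76*h^3 + 3.15*h^2 + 5.82*h - 10.82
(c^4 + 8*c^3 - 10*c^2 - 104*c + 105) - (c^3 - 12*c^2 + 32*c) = c^4 + 7*c^3 + 2*c^2 - 136*c + 105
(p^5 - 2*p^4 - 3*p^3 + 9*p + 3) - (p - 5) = p^5 - 2*p^4 - 3*p^3 + 8*p + 8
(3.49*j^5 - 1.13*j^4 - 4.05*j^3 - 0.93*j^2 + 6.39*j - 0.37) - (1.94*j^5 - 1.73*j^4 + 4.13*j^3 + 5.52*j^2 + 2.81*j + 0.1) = 1.55*j^5 + 0.6*j^4 - 8.18*j^3 - 6.45*j^2 + 3.58*j - 0.47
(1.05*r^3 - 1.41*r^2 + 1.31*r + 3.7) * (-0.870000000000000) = -0.9135*r^3 + 1.2267*r^2 - 1.1397*r - 3.219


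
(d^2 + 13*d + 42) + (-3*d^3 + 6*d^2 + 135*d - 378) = -3*d^3 + 7*d^2 + 148*d - 336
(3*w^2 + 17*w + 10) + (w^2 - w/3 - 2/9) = 4*w^2 + 50*w/3 + 88/9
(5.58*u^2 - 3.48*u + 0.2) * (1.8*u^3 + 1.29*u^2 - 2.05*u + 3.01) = 10.044*u^5 + 0.9342*u^4 - 15.5682*u^3 + 24.1878*u^2 - 10.8848*u + 0.602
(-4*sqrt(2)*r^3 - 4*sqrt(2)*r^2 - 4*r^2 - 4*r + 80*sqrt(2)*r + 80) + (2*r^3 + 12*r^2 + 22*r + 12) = -4*sqrt(2)*r^3 + 2*r^3 - 4*sqrt(2)*r^2 + 8*r^2 + 18*r + 80*sqrt(2)*r + 92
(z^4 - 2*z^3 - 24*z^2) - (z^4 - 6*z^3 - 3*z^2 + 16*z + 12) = 4*z^3 - 21*z^2 - 16*z - 12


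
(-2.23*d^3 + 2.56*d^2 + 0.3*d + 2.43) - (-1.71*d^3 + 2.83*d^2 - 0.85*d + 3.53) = -0.52*d^3 - 0.27*d^2 + 1.15*d - 1.1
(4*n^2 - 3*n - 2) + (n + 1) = 4*n^2 - 2*n - 1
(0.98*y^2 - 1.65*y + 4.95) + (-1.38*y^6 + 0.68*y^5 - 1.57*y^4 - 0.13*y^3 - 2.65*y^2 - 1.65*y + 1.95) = -1.38*y^6 + 0.68*y^5 - 1.57*y^4 - 0.13*y^3 - 1.67*y^2 - 3.3*y + 6.9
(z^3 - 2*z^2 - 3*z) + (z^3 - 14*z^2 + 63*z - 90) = 2*z^3 - 16*z^2 + 60*z - 90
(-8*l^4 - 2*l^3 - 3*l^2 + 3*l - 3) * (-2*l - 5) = 16*l^5 + 44*l^4 + 16*l^3 + 9*l^2 - 9*l + 15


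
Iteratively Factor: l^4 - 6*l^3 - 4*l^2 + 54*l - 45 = (l - 5)*(l^3 - l^2 - 9*l + 9) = (l - 5)*(l + 3)*(l^2 - 4*l + 3) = (l - 5)*(l - 3)*(l + 3)*(l - 1)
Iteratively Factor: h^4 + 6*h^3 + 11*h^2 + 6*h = (h + 2)*(h^3 + 4*h^2 + 3*h) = (h + 2)*(h + 3)*(h^2 + h) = (h + 1)*(h + 2)*(h + 3)*(h)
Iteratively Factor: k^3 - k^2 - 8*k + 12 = (k - 2)*(k^2 + k - 6) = (k - 2)*(k + 3)*(k - 2)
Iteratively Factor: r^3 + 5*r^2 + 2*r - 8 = (r + 2)*(r^2 + 3*r - 4) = (r + 2)*(r + 4)*(r - 1)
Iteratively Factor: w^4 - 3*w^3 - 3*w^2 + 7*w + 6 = (w - 2)*(w^3 - w^2 - 5*w - 3) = (w - 3)*(w - 2)*(w^2 + 2*w + 1) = (w - 3)*(w - 2)*(w + 1)*(w + 1)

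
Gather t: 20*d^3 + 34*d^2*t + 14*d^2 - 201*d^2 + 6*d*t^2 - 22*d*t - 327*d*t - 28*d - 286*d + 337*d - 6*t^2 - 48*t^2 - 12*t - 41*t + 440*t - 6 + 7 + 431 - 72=20*d^3 - 187*d^2 + 23*d + t^2*(6*d - 54) + t*(34*d^2 - 349*d + 387) + 360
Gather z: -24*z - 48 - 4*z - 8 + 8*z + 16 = -20*z - 40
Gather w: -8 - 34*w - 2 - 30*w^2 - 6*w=-30*w^2 - 40*w - 10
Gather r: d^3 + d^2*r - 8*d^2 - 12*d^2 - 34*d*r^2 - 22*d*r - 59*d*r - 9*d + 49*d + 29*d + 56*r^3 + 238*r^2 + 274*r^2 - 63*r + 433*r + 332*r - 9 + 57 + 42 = d^3 - 20*d^2 + 69*d + 56*r^3 + r^2*(512 - 34*d) + r*(d^2 - 81*d + 702) + 90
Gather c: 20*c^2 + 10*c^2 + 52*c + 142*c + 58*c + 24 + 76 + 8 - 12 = 30*c^2 + 252*c + 96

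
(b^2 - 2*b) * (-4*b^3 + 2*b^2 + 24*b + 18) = -4*b^5 + 10*b^4 + 20*b^3 - 30*b^2 - 36*b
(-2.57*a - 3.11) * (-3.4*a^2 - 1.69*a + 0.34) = 8.738*a^3 + 14.9173*a^2 + 4.3821*a - 1.0574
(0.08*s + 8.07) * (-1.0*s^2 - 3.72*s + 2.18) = -0.08*s^3 - 8.3676*s^2 - 29.846*s + 17.5926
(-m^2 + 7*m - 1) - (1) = -m^2 + 7*m - 2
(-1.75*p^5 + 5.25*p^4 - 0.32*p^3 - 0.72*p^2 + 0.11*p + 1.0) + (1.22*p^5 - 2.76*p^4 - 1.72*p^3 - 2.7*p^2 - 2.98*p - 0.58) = -0.53*p^5 + 2.49*p^4 - 2.04*p^3 - 3.42*p^2 - 2.87*p + 0.42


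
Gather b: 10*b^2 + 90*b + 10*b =10*b^2 + 100*b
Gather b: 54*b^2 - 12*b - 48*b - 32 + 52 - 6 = 54*b^2 - 60*b + 14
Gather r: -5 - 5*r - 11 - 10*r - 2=-15*r - 18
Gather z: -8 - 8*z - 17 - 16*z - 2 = -24*z - 27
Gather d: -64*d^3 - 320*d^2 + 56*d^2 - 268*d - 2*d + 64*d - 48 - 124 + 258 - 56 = -64*d^3 - 264*d^2 - 206*d + 30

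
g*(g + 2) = g^2 + 2*g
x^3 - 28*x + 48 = (x - 4)*(x - 2)*(x + 6)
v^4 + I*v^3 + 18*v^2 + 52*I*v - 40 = (v - 5*I)*(v + 2*I)^3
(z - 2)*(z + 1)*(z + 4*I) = z^3 - z^2 + 4*I*z^2 - 2*z - 4*I*z - 8*I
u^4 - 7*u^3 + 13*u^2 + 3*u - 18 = (u - 3)^2*(u - 2)*(u + 1)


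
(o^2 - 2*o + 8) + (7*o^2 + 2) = 8*o^2 - 2*o + 10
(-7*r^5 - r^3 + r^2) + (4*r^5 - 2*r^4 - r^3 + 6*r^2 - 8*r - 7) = -3*r^5 - 2*r^4 - 2*r^3 + 7*r^2 - 8*r - 7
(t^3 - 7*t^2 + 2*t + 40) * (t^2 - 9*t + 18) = t^5 - 16*t^4 + 83*t^3 - 104*t^2 - 324*t + 720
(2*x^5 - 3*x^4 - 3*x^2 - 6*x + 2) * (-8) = -16*x^5 + 24*x^4 + 24*x^2 + 48*x - 16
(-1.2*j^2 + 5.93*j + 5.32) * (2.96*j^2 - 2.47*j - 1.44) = -3.552*j^4 + 20.5168*j^3 + 2.8281*j^2 - 21.6796*j - 7.6608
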